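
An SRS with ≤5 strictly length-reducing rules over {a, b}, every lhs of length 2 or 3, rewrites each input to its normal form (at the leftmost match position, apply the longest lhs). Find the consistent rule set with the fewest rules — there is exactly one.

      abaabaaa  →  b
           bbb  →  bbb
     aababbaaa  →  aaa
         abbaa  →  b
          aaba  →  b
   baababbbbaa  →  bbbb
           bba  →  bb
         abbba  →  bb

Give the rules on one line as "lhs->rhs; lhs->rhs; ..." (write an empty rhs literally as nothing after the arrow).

aab->b; ab->; ba->b; bab->a

  | abaabaaa => aabaaa => baaa => baa => ba => b
  | bbb
  | aababbaaa => babbaaa => abaaa => aaa
  | abbaa => baa => ba => b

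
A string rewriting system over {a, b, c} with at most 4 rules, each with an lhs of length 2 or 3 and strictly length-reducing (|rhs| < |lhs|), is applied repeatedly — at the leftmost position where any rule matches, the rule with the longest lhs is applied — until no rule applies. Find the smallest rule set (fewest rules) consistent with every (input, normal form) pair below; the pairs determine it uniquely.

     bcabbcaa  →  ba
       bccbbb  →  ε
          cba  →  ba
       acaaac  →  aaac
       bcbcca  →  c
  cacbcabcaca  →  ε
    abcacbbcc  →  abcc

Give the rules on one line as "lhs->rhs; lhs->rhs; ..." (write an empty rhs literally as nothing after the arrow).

bb->; ca->; cb->b

  | bcabbcaa => bbbcaa => bcaa => ba
  | bccbbb => bcbbb => bbbb => bb => ε
  | cba => ba
  | acaaac => aaac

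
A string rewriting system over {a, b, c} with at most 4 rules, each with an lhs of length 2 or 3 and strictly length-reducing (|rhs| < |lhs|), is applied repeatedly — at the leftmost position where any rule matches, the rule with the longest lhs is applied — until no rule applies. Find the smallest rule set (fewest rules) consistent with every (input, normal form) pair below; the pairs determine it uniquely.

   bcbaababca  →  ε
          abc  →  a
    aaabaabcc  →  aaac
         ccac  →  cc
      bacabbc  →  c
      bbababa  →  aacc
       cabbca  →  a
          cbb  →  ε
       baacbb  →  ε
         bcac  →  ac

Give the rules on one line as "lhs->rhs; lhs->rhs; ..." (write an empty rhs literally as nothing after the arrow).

  | bcbaababca => baababca => cababca => babca => cbca => ca => ε
  | abc => a
  | aaabaabcc => aaacabcc => aaabcc => aaac
  | ccac => cc

ba->c; bb->a; bc->; ca->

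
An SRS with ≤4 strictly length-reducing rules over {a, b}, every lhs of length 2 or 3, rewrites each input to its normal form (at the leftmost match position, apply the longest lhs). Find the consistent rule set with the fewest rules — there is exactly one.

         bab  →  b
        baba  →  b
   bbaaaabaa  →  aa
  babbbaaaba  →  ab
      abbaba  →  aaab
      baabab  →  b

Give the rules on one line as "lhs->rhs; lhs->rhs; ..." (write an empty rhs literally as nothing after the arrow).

abb->aa; ba->b; baa->; bb->b

  | bab => bb => b
  | baba => bba => ba => b
  | bbaaaabaa => baaaabaa => aabaa => aa
  | babbbaaaba => bbbbaaaba => bbbaaaba => bbaaaba => baaaba => aba => ab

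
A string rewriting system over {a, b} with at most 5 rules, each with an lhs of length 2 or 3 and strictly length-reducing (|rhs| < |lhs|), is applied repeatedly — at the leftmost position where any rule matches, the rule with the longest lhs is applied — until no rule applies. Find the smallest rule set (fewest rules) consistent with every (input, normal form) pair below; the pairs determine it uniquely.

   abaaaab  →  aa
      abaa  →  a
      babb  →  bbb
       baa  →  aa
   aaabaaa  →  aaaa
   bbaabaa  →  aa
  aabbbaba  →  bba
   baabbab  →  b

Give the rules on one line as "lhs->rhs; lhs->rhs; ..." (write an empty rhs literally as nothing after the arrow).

ab->; aba->; baa->aa; bab->bb

  | abaaaab => aaab => aa
  | abaa => a
  | babb => bbb
  | baa => aa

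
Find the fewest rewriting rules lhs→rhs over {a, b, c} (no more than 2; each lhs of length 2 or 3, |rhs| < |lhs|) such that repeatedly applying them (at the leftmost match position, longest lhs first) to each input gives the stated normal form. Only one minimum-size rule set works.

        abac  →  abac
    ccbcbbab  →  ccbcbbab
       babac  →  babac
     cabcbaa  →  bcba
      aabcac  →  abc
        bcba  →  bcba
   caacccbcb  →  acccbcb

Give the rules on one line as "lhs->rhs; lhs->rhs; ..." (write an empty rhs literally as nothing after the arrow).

  | abac
  | ccbcbbab
  | babac
  | cabcbaa => bcbaa => bcba

aa->a; ca->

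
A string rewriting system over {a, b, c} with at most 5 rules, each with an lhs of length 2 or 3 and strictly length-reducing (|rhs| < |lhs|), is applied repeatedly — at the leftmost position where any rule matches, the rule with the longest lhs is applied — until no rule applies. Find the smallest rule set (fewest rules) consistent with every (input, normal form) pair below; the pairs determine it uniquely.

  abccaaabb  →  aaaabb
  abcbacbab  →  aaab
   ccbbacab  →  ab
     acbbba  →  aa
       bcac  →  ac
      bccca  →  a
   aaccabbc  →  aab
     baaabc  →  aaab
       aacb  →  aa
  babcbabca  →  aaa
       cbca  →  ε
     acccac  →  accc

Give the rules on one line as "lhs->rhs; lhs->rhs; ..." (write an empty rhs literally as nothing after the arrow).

ba->a; bc->b; ca->; cb->

  | abccaaabb => abcaaabb => abaaabb => aaaabb
  | abcbacbab => abbacbab => abacbab => aacbab => aaab
  | ccbbacab => cbacab => acab => ab
  | acbbba => abba => aba => aa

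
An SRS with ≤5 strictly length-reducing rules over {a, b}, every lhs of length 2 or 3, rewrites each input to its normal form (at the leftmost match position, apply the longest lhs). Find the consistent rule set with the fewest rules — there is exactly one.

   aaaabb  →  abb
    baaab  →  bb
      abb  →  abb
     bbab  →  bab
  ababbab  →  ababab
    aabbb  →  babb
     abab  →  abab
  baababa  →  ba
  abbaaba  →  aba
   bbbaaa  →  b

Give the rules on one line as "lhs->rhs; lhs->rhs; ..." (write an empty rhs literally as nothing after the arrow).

aa->a; aaa->; aab->ba; bba->ba

  | aaaabb => abb
  | baaab => bb
  | abb
  | bbab => bab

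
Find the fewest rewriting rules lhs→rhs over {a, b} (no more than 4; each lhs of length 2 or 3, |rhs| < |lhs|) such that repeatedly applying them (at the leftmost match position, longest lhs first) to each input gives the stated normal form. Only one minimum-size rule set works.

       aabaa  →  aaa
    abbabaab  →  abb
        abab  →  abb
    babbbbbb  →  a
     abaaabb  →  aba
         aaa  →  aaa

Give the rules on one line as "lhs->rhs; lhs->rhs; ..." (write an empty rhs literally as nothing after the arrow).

  | aabaa => aaa
  | abbabaab => abbaab => abab => abb
  | abab => abb
  | babbbbbb => bbbbbbb => abbbb => aab => a

aab->a; bab->bb; bba->b; bbb->a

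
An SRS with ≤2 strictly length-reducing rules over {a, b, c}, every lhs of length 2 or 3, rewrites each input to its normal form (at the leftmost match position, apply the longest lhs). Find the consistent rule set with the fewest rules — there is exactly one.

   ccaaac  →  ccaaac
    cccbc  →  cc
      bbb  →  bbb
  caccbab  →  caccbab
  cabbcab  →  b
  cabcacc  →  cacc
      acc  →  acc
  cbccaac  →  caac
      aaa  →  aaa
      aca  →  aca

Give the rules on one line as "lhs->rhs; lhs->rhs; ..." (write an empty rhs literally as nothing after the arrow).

  | ccaaac
  | cccbc => cc
  | bbb
  | caccbab

cab->; cbc->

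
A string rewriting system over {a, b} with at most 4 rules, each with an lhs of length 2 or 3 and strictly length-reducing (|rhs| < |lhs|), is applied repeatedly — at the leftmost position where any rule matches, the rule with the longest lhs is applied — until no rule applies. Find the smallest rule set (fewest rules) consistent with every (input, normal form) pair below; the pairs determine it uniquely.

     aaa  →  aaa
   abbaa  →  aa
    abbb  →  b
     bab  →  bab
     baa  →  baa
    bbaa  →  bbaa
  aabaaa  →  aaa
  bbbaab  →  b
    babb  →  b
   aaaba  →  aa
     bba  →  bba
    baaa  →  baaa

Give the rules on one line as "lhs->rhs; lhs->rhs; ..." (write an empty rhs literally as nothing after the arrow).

aab->; abb->; bbb->b

  | aaa
  | abbaa => aa
  | abbb => b
  | bab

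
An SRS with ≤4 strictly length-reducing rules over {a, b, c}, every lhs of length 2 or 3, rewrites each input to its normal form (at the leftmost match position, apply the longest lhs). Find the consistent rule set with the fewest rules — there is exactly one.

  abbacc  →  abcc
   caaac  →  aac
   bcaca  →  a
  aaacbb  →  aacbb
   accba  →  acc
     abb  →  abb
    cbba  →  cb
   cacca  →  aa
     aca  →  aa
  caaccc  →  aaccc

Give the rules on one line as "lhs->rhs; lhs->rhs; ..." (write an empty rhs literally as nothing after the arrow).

  | abbacc => abcc
  | caaac => aaac => aac
  | bcaca => baca => ca => a
  | aaacbb => aacbb

aaa->aa; ba->; ca->a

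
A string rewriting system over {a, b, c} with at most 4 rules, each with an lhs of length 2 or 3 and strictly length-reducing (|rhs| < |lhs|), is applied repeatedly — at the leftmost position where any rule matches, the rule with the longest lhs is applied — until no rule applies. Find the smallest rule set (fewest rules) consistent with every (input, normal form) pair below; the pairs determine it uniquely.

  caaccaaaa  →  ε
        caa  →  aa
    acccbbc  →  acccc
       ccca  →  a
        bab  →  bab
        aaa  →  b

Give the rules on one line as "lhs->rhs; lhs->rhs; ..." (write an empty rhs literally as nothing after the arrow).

aaa->b; bb->; ca->a

  | caaccaaaa => aaccaaaa => aacaaaa => aaaaaa => baaa => bb => ε
  | caa => aa
  | acccbbc => acccc
  | ccca => cca => ca => a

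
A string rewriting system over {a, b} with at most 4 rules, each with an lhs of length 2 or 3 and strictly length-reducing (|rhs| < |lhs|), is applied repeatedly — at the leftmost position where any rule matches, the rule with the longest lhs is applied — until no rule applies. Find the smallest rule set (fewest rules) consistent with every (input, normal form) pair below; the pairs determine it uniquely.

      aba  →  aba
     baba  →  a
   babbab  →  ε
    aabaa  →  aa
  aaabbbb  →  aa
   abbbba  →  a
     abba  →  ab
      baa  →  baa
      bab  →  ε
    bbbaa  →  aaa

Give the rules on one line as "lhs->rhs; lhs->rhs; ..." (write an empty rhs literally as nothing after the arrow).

aab->; bab->; bba->b; bbb->a

  | aba
  | baba => a
  | babbab => bab => ε
  | aabaa => aa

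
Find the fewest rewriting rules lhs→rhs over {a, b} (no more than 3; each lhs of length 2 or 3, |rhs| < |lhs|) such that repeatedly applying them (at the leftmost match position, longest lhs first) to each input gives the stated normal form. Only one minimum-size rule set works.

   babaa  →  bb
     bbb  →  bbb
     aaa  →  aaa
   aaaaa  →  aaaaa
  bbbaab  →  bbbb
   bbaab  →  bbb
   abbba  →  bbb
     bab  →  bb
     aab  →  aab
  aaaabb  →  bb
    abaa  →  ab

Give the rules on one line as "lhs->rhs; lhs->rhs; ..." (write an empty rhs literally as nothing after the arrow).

abb->bb; ba->b

  | babaa => bbaa => bba => bb
  | bbb
  | aaa
  | aaaaa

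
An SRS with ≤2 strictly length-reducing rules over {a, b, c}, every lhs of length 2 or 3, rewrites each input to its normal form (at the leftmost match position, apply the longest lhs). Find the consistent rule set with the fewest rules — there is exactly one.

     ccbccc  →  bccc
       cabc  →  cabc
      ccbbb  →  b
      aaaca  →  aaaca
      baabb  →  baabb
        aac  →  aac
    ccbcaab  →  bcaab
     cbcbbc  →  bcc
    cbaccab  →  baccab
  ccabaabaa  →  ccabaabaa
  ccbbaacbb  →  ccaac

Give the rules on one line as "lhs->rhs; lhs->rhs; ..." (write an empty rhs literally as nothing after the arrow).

cb->b; cbb->c

  | ccbccc => cbccc => bccc
  | cabc
  | ccbbb => ccb => cb => b
  | aaaca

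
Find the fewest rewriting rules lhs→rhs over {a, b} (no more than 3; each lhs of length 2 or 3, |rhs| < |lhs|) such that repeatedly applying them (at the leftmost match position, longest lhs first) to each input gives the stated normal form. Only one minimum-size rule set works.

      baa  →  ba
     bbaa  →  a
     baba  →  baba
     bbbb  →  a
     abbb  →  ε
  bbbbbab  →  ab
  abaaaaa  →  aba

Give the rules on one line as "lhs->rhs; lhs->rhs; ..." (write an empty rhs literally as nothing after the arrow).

  | baa => ba
  | bbaa => aaa => aa => a
  | baba
  | bbbb => abb => aa => a

aa->a; aab->; bb->a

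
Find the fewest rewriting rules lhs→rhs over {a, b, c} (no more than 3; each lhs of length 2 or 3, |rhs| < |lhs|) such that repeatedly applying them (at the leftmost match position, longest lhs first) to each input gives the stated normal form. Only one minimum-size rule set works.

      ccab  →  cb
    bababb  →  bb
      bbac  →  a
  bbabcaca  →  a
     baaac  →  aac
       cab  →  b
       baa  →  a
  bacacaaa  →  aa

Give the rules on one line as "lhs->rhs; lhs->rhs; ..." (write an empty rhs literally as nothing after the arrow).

ba->; bc->a; ca->

  | ccab => cb
  | bababb => babb => bb
  | bbac => bc => a
  | bbabcaca => bbcaca => baaca => aca => a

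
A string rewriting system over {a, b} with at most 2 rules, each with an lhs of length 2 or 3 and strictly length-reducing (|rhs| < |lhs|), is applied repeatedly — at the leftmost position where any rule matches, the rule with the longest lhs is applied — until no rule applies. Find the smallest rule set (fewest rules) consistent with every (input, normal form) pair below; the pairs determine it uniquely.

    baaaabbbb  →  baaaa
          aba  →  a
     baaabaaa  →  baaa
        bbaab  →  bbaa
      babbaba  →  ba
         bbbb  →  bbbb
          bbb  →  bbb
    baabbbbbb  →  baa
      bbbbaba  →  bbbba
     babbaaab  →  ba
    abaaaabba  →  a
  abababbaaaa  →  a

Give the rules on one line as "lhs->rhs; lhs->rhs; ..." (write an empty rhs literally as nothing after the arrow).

  | baaaabbbb => baaaabbb => baaaabb => baaaab => baaaa
  | aba => ab => a
  | baaabaaa => baaabaa => baaaba => baaab => baaa
  | bbaab => bbaa

ab->a; aba->ab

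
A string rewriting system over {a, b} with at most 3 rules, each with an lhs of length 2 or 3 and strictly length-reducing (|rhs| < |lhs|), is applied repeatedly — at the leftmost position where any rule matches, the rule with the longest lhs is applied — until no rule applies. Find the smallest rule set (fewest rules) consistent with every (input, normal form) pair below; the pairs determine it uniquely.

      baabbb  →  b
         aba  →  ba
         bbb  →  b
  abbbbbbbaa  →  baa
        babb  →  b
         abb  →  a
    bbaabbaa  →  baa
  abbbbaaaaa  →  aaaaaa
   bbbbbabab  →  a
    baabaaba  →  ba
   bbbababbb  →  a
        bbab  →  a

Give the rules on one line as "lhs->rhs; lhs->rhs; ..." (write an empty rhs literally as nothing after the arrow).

  | baabbb => bbbbb => abbb => bbb => ab => b
  | aba => ba
  | bbb => ab => b
  | abbbbbbbaa => bbbbbbbaa => abbbbbaa => bbbbbaa => abbbaa => bbbaa => abaa => baa

aab->bb; ab->b; bb->a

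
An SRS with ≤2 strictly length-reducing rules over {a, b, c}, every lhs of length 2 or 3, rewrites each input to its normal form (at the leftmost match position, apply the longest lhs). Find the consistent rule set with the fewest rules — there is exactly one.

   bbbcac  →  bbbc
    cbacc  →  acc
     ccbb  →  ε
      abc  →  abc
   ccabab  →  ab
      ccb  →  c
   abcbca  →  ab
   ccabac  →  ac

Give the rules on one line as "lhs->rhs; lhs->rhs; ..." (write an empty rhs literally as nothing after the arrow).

  | bbbcac => bbbc
  | cbacc => acc
  | ccbb => cb => ε
  | abc

ca->; cb->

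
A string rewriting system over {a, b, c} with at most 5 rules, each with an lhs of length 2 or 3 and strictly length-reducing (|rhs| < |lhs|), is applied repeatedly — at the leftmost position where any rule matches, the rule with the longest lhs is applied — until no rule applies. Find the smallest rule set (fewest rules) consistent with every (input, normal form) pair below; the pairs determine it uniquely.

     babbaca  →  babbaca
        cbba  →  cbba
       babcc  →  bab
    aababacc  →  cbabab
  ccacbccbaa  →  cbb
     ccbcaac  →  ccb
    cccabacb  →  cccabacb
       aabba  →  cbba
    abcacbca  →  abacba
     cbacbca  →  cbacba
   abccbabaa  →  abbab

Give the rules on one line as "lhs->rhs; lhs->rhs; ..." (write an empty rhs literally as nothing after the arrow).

aa->c; acc->ab; bc->b; cac->

  | babbaca
  | cbba
  | babcc => babc => bab
  | aababacc => cbabacc => cbabab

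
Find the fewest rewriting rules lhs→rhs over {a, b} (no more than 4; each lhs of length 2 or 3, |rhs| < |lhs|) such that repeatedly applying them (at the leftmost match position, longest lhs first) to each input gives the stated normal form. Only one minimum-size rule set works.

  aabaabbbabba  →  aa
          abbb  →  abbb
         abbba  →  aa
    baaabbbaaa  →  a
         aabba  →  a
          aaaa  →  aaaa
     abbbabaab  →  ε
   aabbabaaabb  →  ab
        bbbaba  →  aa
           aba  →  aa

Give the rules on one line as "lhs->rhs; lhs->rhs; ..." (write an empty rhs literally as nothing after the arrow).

  | aabaabbbabba => aabbbabba => bbabba => babba => abba => aba => aa
  | abbb
  | abbba => abba => aba => aa
  | baaabbbaaa => aabbbaaa => bbaaa => baa => a

aab->; ba->a; baa->a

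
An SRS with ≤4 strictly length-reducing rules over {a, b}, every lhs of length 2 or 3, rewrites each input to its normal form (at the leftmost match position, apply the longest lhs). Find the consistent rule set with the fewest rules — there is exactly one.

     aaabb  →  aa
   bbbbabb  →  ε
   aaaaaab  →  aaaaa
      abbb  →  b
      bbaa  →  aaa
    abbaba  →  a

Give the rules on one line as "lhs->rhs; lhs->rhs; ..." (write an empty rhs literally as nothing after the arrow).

ab->; abb->; bb->a

  | aaabb => aa
  | bbbbabb => abbabb => abb => ε
  | aaaaaab => aaaaa
  | abbb => b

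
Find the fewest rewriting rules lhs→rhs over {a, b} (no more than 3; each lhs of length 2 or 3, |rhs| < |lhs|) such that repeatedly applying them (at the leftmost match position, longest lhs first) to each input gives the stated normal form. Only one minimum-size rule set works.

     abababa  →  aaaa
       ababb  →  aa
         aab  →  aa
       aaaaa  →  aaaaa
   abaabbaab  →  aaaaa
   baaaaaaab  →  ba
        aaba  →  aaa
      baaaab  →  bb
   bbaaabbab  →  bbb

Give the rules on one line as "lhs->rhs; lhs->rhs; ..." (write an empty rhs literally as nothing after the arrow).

  | abababa => aababa => aaaba => aaaa
  | ababb => aabb => aab => aa
  | aab => aa
  | aaaaa

ab->a; baa->b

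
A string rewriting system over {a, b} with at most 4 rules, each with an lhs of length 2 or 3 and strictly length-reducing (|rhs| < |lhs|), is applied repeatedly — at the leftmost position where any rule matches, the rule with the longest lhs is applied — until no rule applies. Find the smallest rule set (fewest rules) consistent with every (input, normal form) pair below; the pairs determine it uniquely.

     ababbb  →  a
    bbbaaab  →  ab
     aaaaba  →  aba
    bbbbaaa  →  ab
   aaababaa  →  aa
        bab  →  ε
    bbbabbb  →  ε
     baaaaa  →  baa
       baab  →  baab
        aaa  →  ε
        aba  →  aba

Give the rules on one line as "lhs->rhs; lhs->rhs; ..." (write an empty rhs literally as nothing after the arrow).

  | ababbb => abb => a
  | bbbaaab => aaaab => ab
  | aaaaba => aba
  | bbbbaaa => abaaa => ab

aaa->; bab->; bb->; bbb->a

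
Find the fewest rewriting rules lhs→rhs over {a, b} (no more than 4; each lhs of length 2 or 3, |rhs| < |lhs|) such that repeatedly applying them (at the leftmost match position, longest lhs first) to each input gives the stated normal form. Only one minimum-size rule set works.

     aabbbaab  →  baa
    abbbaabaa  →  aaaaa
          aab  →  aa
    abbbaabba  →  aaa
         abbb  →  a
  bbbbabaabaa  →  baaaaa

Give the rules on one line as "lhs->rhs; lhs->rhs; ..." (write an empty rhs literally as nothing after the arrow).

  | aabbbaab => abbaab => baab => baa
  | abbbaabaa => bbaabaa => aaabaa => aaaaa
  | aab => aa
  | abbbaabba => bbaabba => aaabba => aaba => aaa

ab->a; abb->b; bb->a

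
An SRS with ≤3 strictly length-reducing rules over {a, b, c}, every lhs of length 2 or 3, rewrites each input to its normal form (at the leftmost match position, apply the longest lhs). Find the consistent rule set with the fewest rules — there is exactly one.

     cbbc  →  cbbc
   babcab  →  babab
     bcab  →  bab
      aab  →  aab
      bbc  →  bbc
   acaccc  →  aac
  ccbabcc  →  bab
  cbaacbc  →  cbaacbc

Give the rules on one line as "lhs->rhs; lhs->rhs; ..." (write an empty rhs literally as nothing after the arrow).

  | cbbc
  | babcab => babab
  | bcab => bab
  | aab

ca->a; cc->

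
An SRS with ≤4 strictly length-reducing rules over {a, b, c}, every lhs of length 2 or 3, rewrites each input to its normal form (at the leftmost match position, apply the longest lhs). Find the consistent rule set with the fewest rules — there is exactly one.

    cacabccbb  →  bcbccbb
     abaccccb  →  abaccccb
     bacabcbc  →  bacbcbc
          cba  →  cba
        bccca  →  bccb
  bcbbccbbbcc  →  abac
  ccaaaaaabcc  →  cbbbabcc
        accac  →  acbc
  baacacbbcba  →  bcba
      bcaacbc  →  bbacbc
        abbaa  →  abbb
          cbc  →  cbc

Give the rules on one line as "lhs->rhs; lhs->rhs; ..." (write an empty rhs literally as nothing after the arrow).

  | cacabccbb => bcabccbb => bcbccbb
  | abaccccb
  | bacabcbc => bacbcbc
  | cba

aa->b; bbc->a; ca->b; cab->cb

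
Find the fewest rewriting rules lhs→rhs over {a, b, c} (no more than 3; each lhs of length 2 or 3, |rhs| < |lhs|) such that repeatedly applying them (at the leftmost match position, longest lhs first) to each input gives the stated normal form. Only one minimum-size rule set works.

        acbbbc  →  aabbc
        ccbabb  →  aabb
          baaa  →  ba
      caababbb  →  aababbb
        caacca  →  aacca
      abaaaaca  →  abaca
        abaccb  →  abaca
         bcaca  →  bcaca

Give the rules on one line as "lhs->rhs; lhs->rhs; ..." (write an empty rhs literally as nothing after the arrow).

baa->ba; caa->aa; cb->a

  | acbbbc => aabbc
  | ccbabb => caabb => aabb
  | baaa => baa => ba
  | caababbb => aababbb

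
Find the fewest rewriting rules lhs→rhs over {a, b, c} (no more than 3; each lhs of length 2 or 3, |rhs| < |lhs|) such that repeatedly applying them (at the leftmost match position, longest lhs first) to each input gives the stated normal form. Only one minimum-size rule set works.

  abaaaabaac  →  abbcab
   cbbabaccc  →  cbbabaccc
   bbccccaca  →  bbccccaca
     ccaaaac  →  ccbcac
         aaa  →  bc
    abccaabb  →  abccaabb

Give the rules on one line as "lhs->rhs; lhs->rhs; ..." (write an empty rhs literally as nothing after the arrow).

  | abaaaabaac => abbcabaac => abbcab
  | cbbabaccc
  | bbccccaca
  | ccaaaac => ccbcac

aaa->bc; aac->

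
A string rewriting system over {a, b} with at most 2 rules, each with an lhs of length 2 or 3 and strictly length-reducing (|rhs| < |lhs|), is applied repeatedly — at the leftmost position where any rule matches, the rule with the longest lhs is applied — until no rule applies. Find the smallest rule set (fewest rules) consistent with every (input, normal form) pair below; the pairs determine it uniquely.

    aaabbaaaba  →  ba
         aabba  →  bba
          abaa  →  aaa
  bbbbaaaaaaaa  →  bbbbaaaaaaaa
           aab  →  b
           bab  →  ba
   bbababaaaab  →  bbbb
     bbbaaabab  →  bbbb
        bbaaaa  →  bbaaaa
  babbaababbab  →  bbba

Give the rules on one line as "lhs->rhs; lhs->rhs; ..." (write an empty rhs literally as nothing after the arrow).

  | aaabbaaaba => abbaaaba => abaaaba => aaaaba => aaba => ba
  | aabba => bba
  | abaa => aaa
  | bbbbaaaaaaaa

aab->b; ab->a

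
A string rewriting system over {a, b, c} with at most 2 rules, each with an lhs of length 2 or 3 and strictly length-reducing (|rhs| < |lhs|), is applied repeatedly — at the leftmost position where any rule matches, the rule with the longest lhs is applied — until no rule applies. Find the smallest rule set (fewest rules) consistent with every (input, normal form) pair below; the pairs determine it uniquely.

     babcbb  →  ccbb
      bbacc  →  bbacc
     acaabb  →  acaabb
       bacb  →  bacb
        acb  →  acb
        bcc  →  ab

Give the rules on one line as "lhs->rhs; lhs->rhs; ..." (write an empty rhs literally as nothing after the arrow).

  | babcbb => ccbb
  | bbacc
  | acaabb
  | bacb

bab->c; bcc->ab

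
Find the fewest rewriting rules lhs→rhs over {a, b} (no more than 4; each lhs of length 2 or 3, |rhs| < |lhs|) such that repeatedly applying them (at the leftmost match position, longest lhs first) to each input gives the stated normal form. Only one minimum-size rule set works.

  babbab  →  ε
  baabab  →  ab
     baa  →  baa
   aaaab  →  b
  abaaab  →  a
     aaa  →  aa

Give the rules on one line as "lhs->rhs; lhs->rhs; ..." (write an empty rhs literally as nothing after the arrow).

  | babbab => baab => bb => ε
  | baabab => bbab => ab
  | baa
  | aaaab => aaab => aab => b

aaa->aa; aab->b; bb->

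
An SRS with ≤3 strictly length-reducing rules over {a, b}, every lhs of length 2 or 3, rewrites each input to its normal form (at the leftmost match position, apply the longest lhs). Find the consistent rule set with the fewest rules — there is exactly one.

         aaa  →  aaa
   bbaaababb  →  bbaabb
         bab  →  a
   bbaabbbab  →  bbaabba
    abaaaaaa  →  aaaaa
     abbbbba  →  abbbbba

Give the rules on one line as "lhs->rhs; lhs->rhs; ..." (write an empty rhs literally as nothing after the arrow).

aba->; bab->a

  | aaa
  | bbaaababb => bbaabb
  | bab => a
  | bbaabbbab => bbaabba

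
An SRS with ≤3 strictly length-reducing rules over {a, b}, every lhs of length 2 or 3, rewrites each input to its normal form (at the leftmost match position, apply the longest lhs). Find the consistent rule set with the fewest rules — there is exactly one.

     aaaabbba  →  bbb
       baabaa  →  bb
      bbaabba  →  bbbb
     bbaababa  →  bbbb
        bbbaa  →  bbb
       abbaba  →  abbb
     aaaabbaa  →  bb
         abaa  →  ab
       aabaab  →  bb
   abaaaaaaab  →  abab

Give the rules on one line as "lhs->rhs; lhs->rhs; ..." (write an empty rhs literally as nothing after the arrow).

aa->; bba->bb

  | aaaabbba => aabbba => bbba => bbb
  | baabaa => bbaa => bba => bb
  | bbaabba => bbabba => bbbba => bbbb
  | bbaababa => bbababa => bbbaba => bbbba => bbbb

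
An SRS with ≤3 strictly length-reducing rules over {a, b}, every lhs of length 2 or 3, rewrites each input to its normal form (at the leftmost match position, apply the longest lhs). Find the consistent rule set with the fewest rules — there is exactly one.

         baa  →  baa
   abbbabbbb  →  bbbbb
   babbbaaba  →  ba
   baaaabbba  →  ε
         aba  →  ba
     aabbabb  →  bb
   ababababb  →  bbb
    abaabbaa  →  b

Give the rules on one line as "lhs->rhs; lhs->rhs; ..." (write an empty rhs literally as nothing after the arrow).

  | baa
  | abbbabbbb => bbbabbbb => baabbbb => babbbb => bbbbb
  | babbbaaba => bbbbaaba => bbaaaba => aaaaba => aba => ba
  | baaaabbba => babbba => bbbba => bbaa => aaa => ε

aaa->; ab->b; bba->aa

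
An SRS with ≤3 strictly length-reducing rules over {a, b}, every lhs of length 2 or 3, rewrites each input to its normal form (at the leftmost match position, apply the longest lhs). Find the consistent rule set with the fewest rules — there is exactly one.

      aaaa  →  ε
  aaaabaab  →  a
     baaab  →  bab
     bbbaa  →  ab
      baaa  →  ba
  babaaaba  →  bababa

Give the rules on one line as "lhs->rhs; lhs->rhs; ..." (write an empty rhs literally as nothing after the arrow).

  | aaaa => aa => ε
  | aaaabaab => aabaab => baab => bb => a
  | baaab => bab
  | bbbaa => abaa => ab

aa->; bb->a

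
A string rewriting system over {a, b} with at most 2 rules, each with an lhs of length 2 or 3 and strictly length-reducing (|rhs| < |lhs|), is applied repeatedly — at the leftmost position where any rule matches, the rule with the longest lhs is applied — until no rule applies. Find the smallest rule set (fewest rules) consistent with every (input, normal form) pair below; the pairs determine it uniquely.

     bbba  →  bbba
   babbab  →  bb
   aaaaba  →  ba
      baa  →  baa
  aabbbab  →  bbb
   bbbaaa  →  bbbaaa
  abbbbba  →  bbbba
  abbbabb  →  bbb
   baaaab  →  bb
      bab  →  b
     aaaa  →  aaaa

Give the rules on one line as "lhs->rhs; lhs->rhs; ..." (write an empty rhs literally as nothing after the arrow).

aab->b; ab->

  | bbba
  | babbab => bbab => bb
  | aaaaba => aaba => ba
  | baa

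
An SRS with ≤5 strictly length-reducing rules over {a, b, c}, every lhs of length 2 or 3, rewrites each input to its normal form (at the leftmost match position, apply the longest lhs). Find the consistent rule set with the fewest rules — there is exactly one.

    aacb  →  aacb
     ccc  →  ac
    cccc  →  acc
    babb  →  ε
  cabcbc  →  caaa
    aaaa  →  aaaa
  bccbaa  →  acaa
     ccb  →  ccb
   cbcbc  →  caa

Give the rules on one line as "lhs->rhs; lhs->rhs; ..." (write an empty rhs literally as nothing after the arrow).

abb->; ba->a; bc->a; ccc->ac

  | aacb
  | ccc => ac
  | cccc => acc
  | babb => abb => ε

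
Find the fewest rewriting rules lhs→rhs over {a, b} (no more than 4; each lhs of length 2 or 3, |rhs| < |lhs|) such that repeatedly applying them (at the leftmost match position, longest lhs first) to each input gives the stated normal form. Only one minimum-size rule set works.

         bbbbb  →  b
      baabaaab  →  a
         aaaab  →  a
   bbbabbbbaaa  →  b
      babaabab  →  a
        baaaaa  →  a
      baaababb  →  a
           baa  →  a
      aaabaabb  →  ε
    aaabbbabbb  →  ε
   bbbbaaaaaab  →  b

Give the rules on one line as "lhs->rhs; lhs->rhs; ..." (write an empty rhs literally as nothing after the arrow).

aa->b; ab->; bb->a; bbb->a

  | bbbbb => abb => b
  | baabaaab => bbbaaab => aaaab => baab => bbb => a
  | aaaab => baab => bbb => a
  | bbbabbbbaaa => aabbbbaaa => bbbbbaaa => abbaaa => baaa => bba => aa => b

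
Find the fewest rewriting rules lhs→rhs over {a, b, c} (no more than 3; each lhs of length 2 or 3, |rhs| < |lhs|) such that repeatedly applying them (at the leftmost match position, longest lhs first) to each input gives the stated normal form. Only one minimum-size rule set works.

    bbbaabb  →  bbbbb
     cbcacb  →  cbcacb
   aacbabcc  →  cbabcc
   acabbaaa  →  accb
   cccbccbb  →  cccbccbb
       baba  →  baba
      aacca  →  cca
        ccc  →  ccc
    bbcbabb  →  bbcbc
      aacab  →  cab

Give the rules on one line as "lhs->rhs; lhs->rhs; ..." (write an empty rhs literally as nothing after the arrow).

aa->; aaa->b; abb->c

  | bbbaabb => bbbbb
  | cbcacb
  | aacbabcc => cbabcc
  | acabbaaa => accaaa => accb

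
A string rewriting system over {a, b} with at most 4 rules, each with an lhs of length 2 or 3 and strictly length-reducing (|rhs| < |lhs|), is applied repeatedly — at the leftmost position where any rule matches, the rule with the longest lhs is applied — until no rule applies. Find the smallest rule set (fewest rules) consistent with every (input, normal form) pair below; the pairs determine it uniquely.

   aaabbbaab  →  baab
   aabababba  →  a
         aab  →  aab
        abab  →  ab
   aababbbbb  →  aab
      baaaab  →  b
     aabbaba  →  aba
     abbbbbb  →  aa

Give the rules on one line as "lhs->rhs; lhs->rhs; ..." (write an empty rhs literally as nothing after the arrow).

aaa->; bab->b; bb->a; bbb->b

  | aaabbbaab => bbbaab => baab
  | aabababba => aababba => aabba => aaaa => a
  | aab
  | abab => ab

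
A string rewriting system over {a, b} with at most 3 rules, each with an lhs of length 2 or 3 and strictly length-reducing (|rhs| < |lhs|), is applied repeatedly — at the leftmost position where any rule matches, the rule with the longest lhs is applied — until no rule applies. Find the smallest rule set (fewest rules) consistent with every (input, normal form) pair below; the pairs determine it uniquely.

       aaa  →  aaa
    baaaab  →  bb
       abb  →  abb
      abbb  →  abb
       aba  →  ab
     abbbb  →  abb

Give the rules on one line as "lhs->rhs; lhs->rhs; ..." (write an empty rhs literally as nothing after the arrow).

ba->b; bbb->bb

  | aaa
  | baaaab => baaab => baab => bab => bb
  | abb
  | abbb => abb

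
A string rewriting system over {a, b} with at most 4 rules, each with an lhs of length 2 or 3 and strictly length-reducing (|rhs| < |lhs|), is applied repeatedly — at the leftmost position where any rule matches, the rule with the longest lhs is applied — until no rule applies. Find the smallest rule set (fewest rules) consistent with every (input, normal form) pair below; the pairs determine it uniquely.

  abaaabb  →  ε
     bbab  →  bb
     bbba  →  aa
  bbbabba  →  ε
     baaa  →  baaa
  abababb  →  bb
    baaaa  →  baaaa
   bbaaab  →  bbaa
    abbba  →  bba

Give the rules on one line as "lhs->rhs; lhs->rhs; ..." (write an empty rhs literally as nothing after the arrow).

ab->; aba->; bbb->a

  | abaaabb => aabb => ab => ε
  | bbab => bb
  | bbba => aa
  | bbbabba => aabba => aba => ε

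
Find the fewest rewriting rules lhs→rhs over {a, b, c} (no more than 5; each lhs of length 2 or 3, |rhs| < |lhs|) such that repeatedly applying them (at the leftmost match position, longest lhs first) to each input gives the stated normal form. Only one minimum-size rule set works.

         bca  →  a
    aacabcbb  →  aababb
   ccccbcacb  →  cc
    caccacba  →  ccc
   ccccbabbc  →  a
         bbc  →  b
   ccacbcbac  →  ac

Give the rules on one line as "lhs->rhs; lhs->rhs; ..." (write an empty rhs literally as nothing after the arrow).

  | bca => a
  | aacabcbb => aacbcbb => aababb
  | ccccbcacb => cccbaacb => ccaacb => ccacb => cccb => cc
  | caccacba => cccacba => ccccba => ccca => ccc

bc->; ca->c; cb->; cbc->ba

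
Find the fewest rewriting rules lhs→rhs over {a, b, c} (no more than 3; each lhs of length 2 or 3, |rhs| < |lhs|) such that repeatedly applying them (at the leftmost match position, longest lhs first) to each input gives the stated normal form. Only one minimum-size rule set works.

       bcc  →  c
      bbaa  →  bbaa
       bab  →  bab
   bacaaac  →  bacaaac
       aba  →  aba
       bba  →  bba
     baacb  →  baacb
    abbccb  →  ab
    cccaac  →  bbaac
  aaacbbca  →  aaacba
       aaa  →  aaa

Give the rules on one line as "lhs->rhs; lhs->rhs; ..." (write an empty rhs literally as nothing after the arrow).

  | bcc => c
  | bbaa
  | bab
  | bacaaac

bc->; ccc->bb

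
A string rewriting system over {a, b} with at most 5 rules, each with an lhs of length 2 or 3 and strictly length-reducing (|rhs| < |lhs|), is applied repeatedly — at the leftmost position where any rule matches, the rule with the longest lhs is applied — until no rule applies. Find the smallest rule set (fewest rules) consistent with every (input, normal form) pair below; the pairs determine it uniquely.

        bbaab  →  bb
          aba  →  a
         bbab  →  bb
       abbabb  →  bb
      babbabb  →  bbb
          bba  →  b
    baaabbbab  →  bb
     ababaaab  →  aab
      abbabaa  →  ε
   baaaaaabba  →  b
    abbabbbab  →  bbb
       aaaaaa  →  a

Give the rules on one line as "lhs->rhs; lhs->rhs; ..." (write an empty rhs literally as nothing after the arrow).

aaa->b; abb->b; ba->; baa->

  | bbaab => bb
  | aba => a
  | bbab => bb
  | abbabb => babb => bb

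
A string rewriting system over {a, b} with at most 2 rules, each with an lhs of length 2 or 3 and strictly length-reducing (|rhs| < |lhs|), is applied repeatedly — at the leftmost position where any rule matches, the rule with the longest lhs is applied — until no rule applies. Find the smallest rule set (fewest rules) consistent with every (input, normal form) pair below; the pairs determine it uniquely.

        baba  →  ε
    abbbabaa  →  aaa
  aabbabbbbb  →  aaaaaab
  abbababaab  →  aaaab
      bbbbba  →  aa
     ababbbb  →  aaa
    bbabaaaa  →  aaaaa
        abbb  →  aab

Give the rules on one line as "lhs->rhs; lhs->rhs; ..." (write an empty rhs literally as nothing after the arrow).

  | baba => ba => ε
  | abbbabaa => aababaa => aabaa => aaa
  | aabbabbbbb => aaaabbbbb => aaaaabbb => aaaaaab
  | abbababaab => aaababaab => aaabaab => aaaab

ba->; bb->a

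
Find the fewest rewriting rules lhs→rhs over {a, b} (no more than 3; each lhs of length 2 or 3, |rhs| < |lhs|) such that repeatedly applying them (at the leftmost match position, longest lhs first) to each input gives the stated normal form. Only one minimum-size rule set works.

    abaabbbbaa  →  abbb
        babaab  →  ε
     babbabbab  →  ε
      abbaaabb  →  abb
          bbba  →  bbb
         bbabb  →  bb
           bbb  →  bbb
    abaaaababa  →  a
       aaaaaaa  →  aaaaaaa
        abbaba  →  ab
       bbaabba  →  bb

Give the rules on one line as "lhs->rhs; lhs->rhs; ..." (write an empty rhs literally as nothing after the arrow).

aab->; ba->b; bab->

  | abaabbbbaa => ababbbbaa => abbbaa => abbba => abbb
  | babaab => aab => ε
  | babbabbab => babbab => bab => ε
  | abbaaabb => abbaabb => abbabb => abb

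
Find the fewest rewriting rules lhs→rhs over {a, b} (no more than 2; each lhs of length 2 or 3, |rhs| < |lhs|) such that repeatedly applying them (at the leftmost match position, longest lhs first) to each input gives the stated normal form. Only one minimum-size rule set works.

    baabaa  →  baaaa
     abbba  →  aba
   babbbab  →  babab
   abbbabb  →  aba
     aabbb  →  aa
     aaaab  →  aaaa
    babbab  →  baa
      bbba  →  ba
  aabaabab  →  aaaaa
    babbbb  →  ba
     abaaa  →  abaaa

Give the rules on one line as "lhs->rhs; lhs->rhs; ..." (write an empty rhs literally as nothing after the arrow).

aab->aa; bb->

  | baabaa => baaaa
  | abbba => aba
  | babbbab => babab
  | abbbabb => ababb => aba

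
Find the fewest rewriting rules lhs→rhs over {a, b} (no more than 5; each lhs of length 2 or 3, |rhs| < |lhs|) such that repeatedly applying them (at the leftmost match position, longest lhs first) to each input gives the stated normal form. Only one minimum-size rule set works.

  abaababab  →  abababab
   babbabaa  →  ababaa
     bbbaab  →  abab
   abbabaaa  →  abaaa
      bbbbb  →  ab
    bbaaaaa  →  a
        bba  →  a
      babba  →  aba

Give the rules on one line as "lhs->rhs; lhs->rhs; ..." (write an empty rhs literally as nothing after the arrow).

aab->ab; abb->bb; bb->a; bba->bb

  | abaababab => abababab
  | babbabaa => bbbabaa => ababaa
  | bbbaab => abaab => abab
  | abbabaaa => bbabaaa => bbbaaa => abaaa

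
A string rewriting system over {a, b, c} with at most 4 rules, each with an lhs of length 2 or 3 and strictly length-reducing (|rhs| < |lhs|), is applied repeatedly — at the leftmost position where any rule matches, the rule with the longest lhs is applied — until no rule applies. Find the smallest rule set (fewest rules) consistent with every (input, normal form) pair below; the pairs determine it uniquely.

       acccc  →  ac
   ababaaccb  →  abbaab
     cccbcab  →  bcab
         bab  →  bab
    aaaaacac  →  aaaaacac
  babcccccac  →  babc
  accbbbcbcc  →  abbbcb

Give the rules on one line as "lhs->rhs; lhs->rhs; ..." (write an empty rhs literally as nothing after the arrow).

  | acccc => ac
  | ababaaccb => abbaaccb => abbaab
  | cccbcab => bcab
  | bab

aba->ab; cc->; ccc->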